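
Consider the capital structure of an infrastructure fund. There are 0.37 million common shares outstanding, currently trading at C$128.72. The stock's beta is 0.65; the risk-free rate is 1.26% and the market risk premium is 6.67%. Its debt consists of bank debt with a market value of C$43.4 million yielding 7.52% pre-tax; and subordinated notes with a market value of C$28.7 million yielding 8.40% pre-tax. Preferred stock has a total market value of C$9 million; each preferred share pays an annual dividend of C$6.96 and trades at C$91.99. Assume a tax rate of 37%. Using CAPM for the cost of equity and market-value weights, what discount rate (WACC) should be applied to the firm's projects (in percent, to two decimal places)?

5.38%

Cost of equity via CAPM: Re = 1.26% + 0.65 × 6.67% = 5.5955%.
Cost of preferred: Rp = 6.96 / 91.99 = 7.5660%.
Market value of equity E = 128.72 × 0.37m = 47.6264m.
Total capital V = 47.6264 + 9 + 43.4 + 28.7 = 128.7264.
Equity: weight = 47.6264/128.7264 = 0.3700; cost = 5.5955%.
Preferred: weight = 9/128.7264 = 0.0699; cost = 7.566%.
Bank debt: weight = 43.4/128.7264 = 0.3371; after-tax cost = 7.52% × (1 − 37%) = 4.7376%.
Subordinated notes: weight = 28.7/128.7264 = 0.2230; after-tax cost = 8.4% × (1 − 37%) = 5.2920%.
WACC = 0.3700 × 5.5955% + 0.0699 × 7.5660% + 0.3371 × 4.7376% + 0.2230 × 5.2920% = 5.3764%.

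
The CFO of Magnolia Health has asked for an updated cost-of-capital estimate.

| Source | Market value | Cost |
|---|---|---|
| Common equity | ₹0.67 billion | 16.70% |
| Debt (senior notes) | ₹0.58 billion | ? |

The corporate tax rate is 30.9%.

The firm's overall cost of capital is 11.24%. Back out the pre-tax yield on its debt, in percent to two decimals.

7.14%

Total capital V = 0.67 + 0.58 = 1.25.
Equity weight = 0.67/1.25 = 0.5360.
Senior notes weight = 0.58/1.25 = 0.4640.
Equity contribution = 0.5360 × 16.7% = 8.9512%.
Remaining for debt = 11.24% − 8.9512% = 2.2888%.
Rd × (1 − 30.9%) × 0.4640 = 2.2888%  ⇒  Rd = 7.1386%.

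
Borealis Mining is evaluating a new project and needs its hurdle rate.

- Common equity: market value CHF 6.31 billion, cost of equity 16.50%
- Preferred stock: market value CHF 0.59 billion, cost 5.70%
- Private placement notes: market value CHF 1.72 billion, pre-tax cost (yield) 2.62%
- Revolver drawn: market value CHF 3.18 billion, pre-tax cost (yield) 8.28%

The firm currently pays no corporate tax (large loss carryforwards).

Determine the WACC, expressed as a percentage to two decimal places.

Total capital V = 6.31 + 0.59 + 1.72 + 3.18 = 11.8.
Equity: weight = 6.31/11.8 = 0.5347; cost = 16.5%.
Preferred: weight = 0.59/11.8 = 0.0500; cost = 5.7%.
Private placement notes: weight = 1.72/11.8 = 0.1458; after-tax cost = 2.62% × (1 − 0%) = 2.6200%.
Revolver drawn: weight = 3.18/11.8 = 0.2695; after-tax cost = 8.28% × (1 − 0%) = 8.2800%.
WACC = 0.5347 × 16.5000% + 0.0500 × 5.7000% + 0.1458 × 2.6200% + 0.2695 × 8.2800% = 11.7216%.

11.72%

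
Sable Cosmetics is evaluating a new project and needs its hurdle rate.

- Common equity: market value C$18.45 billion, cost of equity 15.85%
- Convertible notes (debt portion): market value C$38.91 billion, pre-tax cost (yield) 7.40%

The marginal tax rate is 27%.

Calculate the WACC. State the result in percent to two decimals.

Total capital V = 18.45 + 38.91 = 57.36.
Equity: weight = 18.45/57.36 = 0.3217; cost = 15.85%.
Convertible notes (debt portion): weight = 38.91/57.36 = 0.6783; after-tax cost = 7.4% × (1 − 27%) = 5.4020%.
WACC = 0.3217 × 15.8500% + 0.6783 × 5.4020% = 8.7626%.

8.76%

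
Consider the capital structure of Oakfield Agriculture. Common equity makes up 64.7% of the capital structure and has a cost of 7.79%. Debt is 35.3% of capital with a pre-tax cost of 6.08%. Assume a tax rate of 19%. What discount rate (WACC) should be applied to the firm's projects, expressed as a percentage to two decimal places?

After-tax cost of debt = 6.08% × (1 − 19%) = 4.9248%.
WACC = 0.647 × 7.7900% + 0.353 × 4.9248% = 6.7786%.

6.78%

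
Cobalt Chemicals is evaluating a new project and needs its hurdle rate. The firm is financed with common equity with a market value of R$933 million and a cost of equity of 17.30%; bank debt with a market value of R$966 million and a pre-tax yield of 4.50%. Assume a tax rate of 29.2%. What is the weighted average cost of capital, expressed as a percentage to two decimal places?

10.12%

Total capital V = 933 + 966 = 1899.
Equity: weight = 933/1899 = 0.4913; cost = 17.3%.
Bank debt: weight = 966/1899 = 0.5087; after-tax cost = 4.5% × (1 − 29.2%) = 3.1860%.
WACC = 0.4913 × 17.3000% + 0.5087 × 3.1860% = 10.1204%.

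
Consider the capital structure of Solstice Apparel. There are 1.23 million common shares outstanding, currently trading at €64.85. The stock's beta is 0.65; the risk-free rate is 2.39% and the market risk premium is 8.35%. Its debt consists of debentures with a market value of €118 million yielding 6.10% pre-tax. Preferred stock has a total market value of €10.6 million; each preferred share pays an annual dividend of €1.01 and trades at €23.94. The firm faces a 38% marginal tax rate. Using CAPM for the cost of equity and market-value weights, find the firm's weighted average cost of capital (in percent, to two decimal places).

5.35%

Cost of equity via CAPM: Re = 2.39% + 0.65 × 8.35% = 7.8175%.
Cost of preferred: Rp = 1.01 / 23.94 = 4.2189%.
Market value of equity E = 64.85 × 1.23m = 79.7655m.
Total capital V = 79.7655 + 10.6 + 118 = 208.3655.
Equity: weight = 79.7655/208.3655 = 0.3828; cost = 7.8175%.
Preferred: weight = 10.6/208.3655 = 0.0509; cost = 4.2189%.
Debentures: weight = 118/208.3655 = 0.5663; after-tax cost = 6.1% × (1 − 38%) = 3.7820%.
WACC = 0.3828 × 7.8175% + 0.0509 × 4.2189% + 0.5663 × 3.7820% = 5.3491%.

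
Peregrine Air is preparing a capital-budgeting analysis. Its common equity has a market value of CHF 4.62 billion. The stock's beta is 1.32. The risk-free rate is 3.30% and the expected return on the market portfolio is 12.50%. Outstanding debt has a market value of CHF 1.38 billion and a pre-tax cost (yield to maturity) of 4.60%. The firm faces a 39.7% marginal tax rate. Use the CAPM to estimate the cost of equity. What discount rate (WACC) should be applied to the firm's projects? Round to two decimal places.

12.53%

Market risk premium = 12.5% − 3.3% = 9.2%.
Cost of equity via CAPM: Re = 3.3% + 1.32 × 9.2% = 15.4440%.
Total capital V = 4.62 + 1.38 = 6.
Equity: weight = 4.62/6 = 0.7700; cost = 15.444%.
Debt: weight = 1.38/6 = 0.2300; after-tax cost = 4.6% × (1 − 39.7%) = 2.7738%.
WACC = 0.7700 × 15.4440% + 0.2300 × 2.7738% = 12.5299%.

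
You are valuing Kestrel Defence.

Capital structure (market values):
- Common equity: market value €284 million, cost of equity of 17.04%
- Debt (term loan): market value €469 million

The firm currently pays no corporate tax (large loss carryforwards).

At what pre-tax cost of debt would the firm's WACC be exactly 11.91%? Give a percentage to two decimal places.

8.80%

Total capital V = 284 + 469 = 753.
Equity weight = 284/753 = 0.3772.
Term loan weight = 469/753 = 0.6228.
Equity contribution = 0.3772 × 17.04% = 6.4268%.
Remaining for debt = 11.91% − 6.4268% = 5.4832%.
Rd × (1 − 0%) × 0.6228 = 5.4832%  ⇒  Rd = 8.8036%.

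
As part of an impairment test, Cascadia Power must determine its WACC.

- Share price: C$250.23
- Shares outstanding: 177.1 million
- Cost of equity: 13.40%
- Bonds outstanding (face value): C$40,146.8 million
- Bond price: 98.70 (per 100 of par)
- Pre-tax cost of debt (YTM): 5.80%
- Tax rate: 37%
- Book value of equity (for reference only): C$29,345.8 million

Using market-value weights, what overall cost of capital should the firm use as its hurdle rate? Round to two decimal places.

Market value of equity E = 250.23 × 177.1m = 44315.733m. Market value of debt D = 40146.8m × 98.7/100 = 39624.8916m.
Total capital V = 44315.733 + 39624.8916 = 83940.6246.
Equity: weight = 44315.733/83940.6246 = 0.5279; cost = 13.4%.
Bonds outstanding: weight = 39624.8916/83940.6246 = 0.4721; after-tax cost = 5.8% × (1 − 37%) = 3.6540%.
WACC = 0.5279 × 13.4000% + 0.4721 × 3.6540% = 8.7993%.

8.80%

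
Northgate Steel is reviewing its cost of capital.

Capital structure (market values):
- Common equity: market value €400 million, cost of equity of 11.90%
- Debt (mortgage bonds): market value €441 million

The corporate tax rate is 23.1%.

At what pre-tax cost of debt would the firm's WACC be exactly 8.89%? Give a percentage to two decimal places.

Total capital V = 400 + 441 = 841.
Equity weight = 400/841 = 0.4756.
Mortgage bonds weight = 441/841 = 0.5244.
Equity contribution = 0.4756 × 11.9% = 5.6599%.
Remaining for debt = 8.89% − 5.6599% = 3.2301%.
Rd × (1 − 23.1%) × 0.5244 = 3.2301%  ⇒  Rd = 8.0102%.

8.01%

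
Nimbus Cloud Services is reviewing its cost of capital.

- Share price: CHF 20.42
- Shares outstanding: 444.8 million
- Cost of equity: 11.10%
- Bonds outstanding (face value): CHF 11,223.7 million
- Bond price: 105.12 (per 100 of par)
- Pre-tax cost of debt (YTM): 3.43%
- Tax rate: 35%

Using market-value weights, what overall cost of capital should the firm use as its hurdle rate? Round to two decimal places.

6.09%

Market value of equity E = 20.42 × 444.8m = 9082.816m. Market value of debt D = 11223.7m × 105.12/100 = 11798.35344m.
Total capital V = 9082.816 + 11798.35344 = 20881.16944.
Equity: weight = 9082.816/20881.16944 = 0.4350; cost = 11.1%.
Bonds outstanding: weight = 11798.35344/20881.16944 = 0.5650; after-tax cost = 3.43% × (1 − 35%) = 2.2295%.
WACC = 0.4350 × 11.1000% + 0.5650 × 2.2295% = 6.0880%.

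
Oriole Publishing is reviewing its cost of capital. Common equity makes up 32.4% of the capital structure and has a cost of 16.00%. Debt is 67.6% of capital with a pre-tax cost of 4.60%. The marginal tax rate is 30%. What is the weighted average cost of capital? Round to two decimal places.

After-tax cost of debt = 4.6% × (1 − 30%) = 3.2200%.
WACC = 0.324 × 16.0000% + 0.676 × 3.2200% = 7.3607%.

7.36%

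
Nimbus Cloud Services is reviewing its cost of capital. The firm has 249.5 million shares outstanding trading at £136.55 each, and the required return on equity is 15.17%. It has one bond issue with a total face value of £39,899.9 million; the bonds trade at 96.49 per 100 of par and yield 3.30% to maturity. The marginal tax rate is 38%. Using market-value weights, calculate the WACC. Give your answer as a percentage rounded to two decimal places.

8.21%

Market value of equity E = 136.55 × 249.5m = 34069.225m. Market value of debt D = 39899.9m × 96.49/100 = 38499.41351m.
Total capital V = 34069.225 + 38499.41351 = 72568.63851.
Equity: weight = 34069.225/72568.63851 = 0.4695; cost = 15.17%.
Bonds outstanding: weight = 38499.41351/72568.63851 = 0.5305; after-tax cost = 3.3% × (1 − 38%) = 2.0460%.
WACC = 0.4695 × 15.1700% + 0.5305 × 2.0460% = 8.2074%.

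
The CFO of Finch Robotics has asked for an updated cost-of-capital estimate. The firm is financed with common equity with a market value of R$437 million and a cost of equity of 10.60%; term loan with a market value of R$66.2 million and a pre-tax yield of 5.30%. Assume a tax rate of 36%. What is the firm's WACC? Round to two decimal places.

9.65%

Total capital V = 437 + 66.2 = 503.2.
Equity: weight = 437/503.2 = 0.8684; cost = 10.6%.
Term loan: weight = 66.2/503.2 = 0.1316; after-tax cost = 5.3% × (1 − 36%) = 3.3920%.
WACC = 0.8684 × 10.6000% + 0.1316 × 3.3920% = 9.6517%.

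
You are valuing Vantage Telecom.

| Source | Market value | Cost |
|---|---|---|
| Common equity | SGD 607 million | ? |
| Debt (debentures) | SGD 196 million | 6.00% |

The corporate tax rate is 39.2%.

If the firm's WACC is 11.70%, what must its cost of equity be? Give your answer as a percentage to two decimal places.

14.30%

Total capital V = 607 + 196 = 803.
Equity weight = 607/803 = 0.7559.
Debentures weight = 196/803 = 0.2441.
Debt contribution = 0.2441 × 6% × (1 − 39.2%) = 0.8904%.
Required equity contribution = 11.7% − 0.8904% = 10.8096%.
Re = 10.8096% / 0.7559 = 14.3000%.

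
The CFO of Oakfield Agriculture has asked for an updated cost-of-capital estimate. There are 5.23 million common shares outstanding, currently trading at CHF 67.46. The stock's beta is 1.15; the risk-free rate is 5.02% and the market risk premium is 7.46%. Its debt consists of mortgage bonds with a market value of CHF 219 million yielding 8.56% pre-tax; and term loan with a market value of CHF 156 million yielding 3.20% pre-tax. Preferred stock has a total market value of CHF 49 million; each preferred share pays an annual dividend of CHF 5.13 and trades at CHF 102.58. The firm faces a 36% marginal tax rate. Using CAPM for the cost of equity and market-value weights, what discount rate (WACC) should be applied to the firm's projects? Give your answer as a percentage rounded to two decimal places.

Cost of equity via CAPM: Re = 5.02% + 1.15 × 7.46% = 13.5990%.
Cost of preferred: Rp = 5.13 / 102.58 = 5.0010%.
Market value of equity E = 67.46 × 5.23m = 352.8158m.
Total capital V = 352.8158 + 49 + 219 + 156 = 776.8158.
Equity: weight = 352.8158/776.8158 = 0.4542; cost = 13.599%.
Preferred: weight = 49/776.8158 = 0.0631; cost = 5.001%.
Mortgage bonds: weight = 219/776.8158 = 0.2819; after-tax cost = 8.56% × (1 − 36%) = 5.4784%.
Term loan: weight = 156/776.8158 = 0.2008; after-tax cost = 3.2% × (1 − 36%) = 2.0480%.
WACC = 0.4542 × 13.5990% + 0.0631 × 5.0010% + 0.2819 × 5.4784% + 0.2008 × 2.0480% = 8.4476%.

8.45%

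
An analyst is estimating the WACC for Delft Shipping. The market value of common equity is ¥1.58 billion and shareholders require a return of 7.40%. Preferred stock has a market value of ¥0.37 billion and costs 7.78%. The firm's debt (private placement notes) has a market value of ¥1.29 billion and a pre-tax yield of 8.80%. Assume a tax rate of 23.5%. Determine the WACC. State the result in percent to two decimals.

7.18%

Total capital V = 1.58 + 0.37 + 1.29 = 3.24.
Equity: weight = 1.58/3.24 = 0.4877; cost = 7.4%.
Preferred: weight = 0.37/3.24 = 0.1142; cost = 7.78%.
Private placement notes: weight = 1.29/3.24 = 0.3981; after-tax cost = 8.8% × (1 − 23.5%) = 6.7320%.
WACC = 0.4877 × 7.4000% + 0.1142 × 7.7800% + 0.3981 × 6.7320% = 7.1774%.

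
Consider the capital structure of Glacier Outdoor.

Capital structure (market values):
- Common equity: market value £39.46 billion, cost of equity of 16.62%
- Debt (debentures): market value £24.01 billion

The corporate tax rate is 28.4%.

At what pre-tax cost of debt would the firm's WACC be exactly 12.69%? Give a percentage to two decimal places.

Total capital V = 39.46 + 24.01 = 63.47.
Equity weight = 39.46/63.47 = 0.6217.
Debentures weight = 24.01/63.47 = 0.3783.
Equity contribution = 0.6217 × 16.62% = 10.3328%.
Remaining for debt = 12.69% − 10.3328% = 2.3572%.
Rd × (1 − 28.4%) × 0.3783 = 2.3572%  ⇒  Rd = 8.7027%.

8.70%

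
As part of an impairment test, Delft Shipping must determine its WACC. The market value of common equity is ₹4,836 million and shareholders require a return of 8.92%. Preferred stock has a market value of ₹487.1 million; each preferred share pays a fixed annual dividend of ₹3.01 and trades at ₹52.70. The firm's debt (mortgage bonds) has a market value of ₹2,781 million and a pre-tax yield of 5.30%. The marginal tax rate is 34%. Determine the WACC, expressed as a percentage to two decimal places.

6.87%

Cost of preferred: Rp = 3.01 / 52.7 = 5.7116%.
Total capital V = 4836 + 487.1 + 2781 = 8104.1.
Equity: weight = 4836/8104.1 = 0.5967; cost = 8.92%.
Preferred: weight = 487.1/8104.1 = 0.0601; cost = 5.7116%.
Mortgage bonds: weight = 2781/8104.1 = 0.3432; after-tax cost = 5.3% × (1 − 34%) = 3.4980%.
WACC = 0.5967 × 8.9200% + 0.0601 × 5.7116% + 0.3432 × 3.4980% = 6.8665%.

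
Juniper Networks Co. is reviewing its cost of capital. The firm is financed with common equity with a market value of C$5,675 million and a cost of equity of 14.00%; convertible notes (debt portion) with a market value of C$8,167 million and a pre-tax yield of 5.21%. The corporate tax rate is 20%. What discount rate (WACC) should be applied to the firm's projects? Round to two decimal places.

8.20%

Total capital V = 5675 + 8167 = 13842.
Equity: weight = 5675/13842 = 0.4100; cost = 14%.
Convertible notes (debt portion): weight = 8167/13842 = 0.5900; after-tax cost = 5.21% × (1 − 20%) = 4.1680%.
WACC = 0.4100 × 14.0000% + 0.5900 × 4.1680% = 8.1990%.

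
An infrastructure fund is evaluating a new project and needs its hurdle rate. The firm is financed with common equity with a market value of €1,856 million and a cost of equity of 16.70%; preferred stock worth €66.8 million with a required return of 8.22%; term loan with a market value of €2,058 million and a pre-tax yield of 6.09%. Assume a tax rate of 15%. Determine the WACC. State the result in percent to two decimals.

10.60%

Total capital V = 1856 + 66.8 + 2058 = 3980.8.
Equity: weight = 1856/3980.8 = 0.4662; cost = 16.7%.
Preferred: weight = 66.8/3980.8 = 0.0168; cost = 8.22%.
Term loan: weight = 2058/3980.8 = 0.5170; after-tax cost = 6.09% × (1 − 15%) = 5.1765%.
WACC = 0.4662 × 16.7000% + 0.0168 × 8.2200% + 0.5170 × 5.1765% = 10.6003%.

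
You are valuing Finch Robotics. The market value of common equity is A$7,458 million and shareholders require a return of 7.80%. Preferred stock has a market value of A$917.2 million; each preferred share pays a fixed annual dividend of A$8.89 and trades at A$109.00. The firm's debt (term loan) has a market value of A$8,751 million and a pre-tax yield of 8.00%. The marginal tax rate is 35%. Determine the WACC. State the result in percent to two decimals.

Cost of preferred: Rp = 8.89 / 109.0 = 8.1560%.
Total capital V = 7458 + 917.2 + 8751 = 17126.2.
Equity: weight = 7458/17126.2 = 0.4355; cost = 7.8%.
Preferred: weight = 917.2/17126.2 = 0.0536; cost = 8.156%.
Term loan: weight = 8751/17126.2 = 0.5110; after-tax cost = 8% × (1 − 35%) = 5.2000%.
WACC = 0.4355 × 7.8000% + 0.0536 × 8.1560% + 0.5110 × 5.2000% = 6.4905%.

6.49%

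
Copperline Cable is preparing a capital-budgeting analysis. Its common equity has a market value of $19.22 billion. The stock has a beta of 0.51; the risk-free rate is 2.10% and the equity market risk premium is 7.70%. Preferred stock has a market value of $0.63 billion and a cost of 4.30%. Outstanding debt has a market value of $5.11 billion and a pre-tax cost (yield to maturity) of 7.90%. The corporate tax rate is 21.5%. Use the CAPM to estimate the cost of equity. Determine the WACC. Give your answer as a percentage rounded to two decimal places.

6.02%

Cost of equity via CAPM: Re = 2.1% + 0.51 × 7.7% = 6.0270%.
Total capital V = 19.22 + 0.63 + 5.11 = 24.96.
Equity: weight = 19.22/24.96 = 0.7700; cost = 6.027%.
Preferred: weight = 0.63/24.96 = 0.0252; cost = 4.3%.
Debt: weight = 5.11/24.96 = 0.2047; after-tax cost = 7.9% × (1 − 21.5%) = 6.2015%.
WACC = 0.7700 × 6.0270% + 0.0252 × 4.3000% + 0.2047 × 6.2015% = 6.0191%.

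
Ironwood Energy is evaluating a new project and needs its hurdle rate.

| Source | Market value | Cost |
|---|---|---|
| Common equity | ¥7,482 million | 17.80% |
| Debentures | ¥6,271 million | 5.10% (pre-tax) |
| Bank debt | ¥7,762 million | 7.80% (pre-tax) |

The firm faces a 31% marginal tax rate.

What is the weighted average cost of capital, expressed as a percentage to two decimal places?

Total capital V = 7482 + 6271 + 7762 = 21515.
Equity: weight = 7482/21515 = 0.3478; cost = 17.8%.
Debentures: weight = 6271/21515 = 0.2915; after-tax cost = 5.1% × (1 − 31%) = 3.5190%.
Bank debt: weight = 7762/21515 = 0.3608; after-tax cost = 7.8% × (1 − 31%) = 5.3820%.
WACC = 0.3478 × 17.8000% + 0.2915 × 3.5190% + 0.3608 × 5.3820% = 9.1574%.

9.16%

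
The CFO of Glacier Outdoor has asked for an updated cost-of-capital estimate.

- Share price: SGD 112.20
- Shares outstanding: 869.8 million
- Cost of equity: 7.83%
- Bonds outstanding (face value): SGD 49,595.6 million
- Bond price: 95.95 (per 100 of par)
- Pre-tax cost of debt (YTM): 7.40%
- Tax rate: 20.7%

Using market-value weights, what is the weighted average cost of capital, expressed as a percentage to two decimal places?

7.19%

Market value of equity E = 112.2 × 869.8m = 97591.56m. Market value of debt D = 49595.6m × 95.95/100 = 47586.9782m.
Total capital V = 97591.56 + 47586.9782 = 145178.5382.
Equity: weight = 97591.56/145178.5382 = 0.6722; cost = 7.83%.
Bonds outstanding: weight = 47586.9782/145178.5382 = 0.3278; after-tax cost = 7.4% × (1 − 20.7%) = 5.8682%.
WACC = 0.6722 × 7.8300% + 0.3278 × 5.8682% = 7.1870%.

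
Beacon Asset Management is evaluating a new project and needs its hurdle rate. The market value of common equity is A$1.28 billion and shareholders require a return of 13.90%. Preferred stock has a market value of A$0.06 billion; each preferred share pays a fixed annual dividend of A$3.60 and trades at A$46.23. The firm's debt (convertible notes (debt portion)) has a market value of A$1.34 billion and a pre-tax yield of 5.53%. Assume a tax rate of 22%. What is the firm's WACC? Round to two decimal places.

8.97%

Cost of preferred: Rp = 3.6 / 46.23 = 7.7872%.
Total capital V = 1.28 + 0.06 + 1.34 = 2.68.
Equity: weight = 1.28/2.68 = 0.4776; cost = 13.9%.
Preferred: weight = 0.06/2.68 = 0.0224; cost = 7.7872%.
Convertible notes (debt portion): weight = 1.34/2.68 = 0.5000; after-tax cost = 5.53% × (1 − 22%) = 4.3134%.
WACC = 0.4776 × 13.9000% + 0.0224 × 7.7872% + 0.5000 × 4.3134% = 8.9698%.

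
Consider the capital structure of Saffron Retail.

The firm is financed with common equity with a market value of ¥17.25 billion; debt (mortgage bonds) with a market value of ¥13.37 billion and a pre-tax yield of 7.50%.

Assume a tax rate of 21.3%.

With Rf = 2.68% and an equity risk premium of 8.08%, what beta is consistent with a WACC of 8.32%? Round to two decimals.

Total capital V = 17.25 + 13.37 = 30.62.
Equity weight = 17.25/30.62 = 0.5634.
Mortgage bonds weight = 13.37/30.62 = 0.4366.
Debt contribution = 0.4366 × 7.5% × (1 − 21.3%) = 2.5773%.
Required equity contribution = 8.32% − 2.5773% = 5.7427%  ⇒  Re = 10.1937%.
CAPM: 10.1937% = 2.68% + β × 8.08%  ⇒  β = 0.9299.

0.93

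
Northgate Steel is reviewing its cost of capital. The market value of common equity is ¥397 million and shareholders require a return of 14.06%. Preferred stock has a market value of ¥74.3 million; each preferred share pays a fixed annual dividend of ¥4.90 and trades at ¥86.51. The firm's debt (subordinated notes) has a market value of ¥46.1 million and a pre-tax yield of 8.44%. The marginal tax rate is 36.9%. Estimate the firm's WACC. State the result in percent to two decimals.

Cost of preferred: Rp = 4.9 / 86.51 = 5.6641%.
Total capital V = 397 + 74.3 + 46.1 = 517.4.
Equity: weight = 397/517.4 = 0.7673; cost = 14.06%.
Preferred: weight = 74.3/517.4 = 0.1436; cost = 5.6641%.
Subordinated notes: weight = 46.1/517.4 = 0.0891; after-tax cost = 8.44% × (1 − 36.9%) = 5.3256%.
WACC = 0.7673 × 14.0600% + 0.1436 × 5.6641% + 0.0891 × 5.3256% = 12.0761%.

12.08%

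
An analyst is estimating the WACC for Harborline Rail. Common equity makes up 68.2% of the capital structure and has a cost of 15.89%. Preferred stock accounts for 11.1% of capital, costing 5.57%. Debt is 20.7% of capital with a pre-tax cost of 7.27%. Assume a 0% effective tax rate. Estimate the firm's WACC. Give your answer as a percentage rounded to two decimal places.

12.96%

After-tax cost of debt = 7.27% × (1 − 0%) = 7.2700%.
WACC = 0.682 × 15.8900% + 0.111 × 5.5700% + 0.207 × 7.2700% = 12.9601%.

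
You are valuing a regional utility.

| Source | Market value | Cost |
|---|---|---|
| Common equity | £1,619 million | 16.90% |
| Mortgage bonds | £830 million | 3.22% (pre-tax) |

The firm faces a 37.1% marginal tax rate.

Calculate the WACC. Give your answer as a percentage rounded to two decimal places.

11.86%

Total capital V = 1619 + 830 = 2449.
Equity: weight = 1619/2449 = 0.6611; cost = 16.9%.
Mortgage bonds: weight = 830/2449 = 0.3389; after-tax cost = 3.22% × (1 − 37.1%) = 2.0254%.
WACC = 0.6611 × 16.9000% + 0.3389 × 2.0254% = 11.8588%.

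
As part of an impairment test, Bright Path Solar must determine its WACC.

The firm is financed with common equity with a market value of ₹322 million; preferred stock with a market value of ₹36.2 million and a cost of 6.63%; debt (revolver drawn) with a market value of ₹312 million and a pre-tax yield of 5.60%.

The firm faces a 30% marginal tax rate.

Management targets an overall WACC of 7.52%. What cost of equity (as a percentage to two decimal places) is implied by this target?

Total capital V = 322 + 36.2 + 312 = 670.2.
Equity weight = 322/670.2 = 0.4805.
Preferred weight = 36.2/670.2 = 0.0540.
Revolver drawn weight = 312/670.2 = 0.4655.
Debt contribution = 0.4655 × 5.6% × (1 − 30%) = 1.8249%.
Preferred contribution = 0.0540 × 6.63% = 0.3581%.
Required equity contribution = 7.52% − 2.1830% = 5.3370%.
Re = 5.3370% / 0.4805 = 11.1083%.

11.11%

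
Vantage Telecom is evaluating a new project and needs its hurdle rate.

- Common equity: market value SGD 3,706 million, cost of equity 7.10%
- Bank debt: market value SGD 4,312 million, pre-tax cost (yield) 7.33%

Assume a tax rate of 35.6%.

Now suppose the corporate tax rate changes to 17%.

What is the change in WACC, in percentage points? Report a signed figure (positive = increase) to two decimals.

+0.73 pp

Current WACC:
Total capital V = 3706 + 4312 = 8018.
Equity: weight = 3706/8018 = 0.4622; cost = 7.1%.
Bank debt: weight = 4312/8018 = 0.5378; after-tax cost = 7.33% × (1 − 35.6%) = 4.7205%.
WACC = 0.4622 × 7.1000% + 0.5378 × 4.7205% = 5.8203%.
After the change:
Total capital V = 3706 + 4312 = 8018.
Equity: weight = 3706/8018 = 0.4622; cost = 7.1%.
Bank debt: weight = 4312/8018 = 0.5378; after-tax cost = 7.33% × (1 − 17%) = 6.0839%.
WACC = 0.4622 × 7.1000% + 0.5378 × 6.0839% = 6.5536%.
Change in WACC = 6.5536% − 5.8203% = 0.7332 pp.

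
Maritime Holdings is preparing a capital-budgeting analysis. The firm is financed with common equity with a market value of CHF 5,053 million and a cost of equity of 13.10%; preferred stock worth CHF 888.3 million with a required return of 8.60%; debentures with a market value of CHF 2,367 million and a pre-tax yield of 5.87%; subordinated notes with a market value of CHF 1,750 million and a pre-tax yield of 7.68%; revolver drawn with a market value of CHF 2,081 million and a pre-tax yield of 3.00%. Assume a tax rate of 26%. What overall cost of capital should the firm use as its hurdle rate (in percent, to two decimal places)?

8.13%

Total capital V = 5053 + 888.3 + 2367 + 1750 + 2081 = 12139.3.
Equity: weight = 5053/12139.3 = 0.4163; cost = 13.1%.
Preferred: weight = 888.3/12139.3 = 0.0732; cost = 8.6%.
Debentures: weight = 2367/12139.3 = 0.1950; after-tax cost = 5.87% × (1 − 26%) = 4.3438%.
Subordinated notes: weight = 1750/12139.3 = 0.1442; after-tax cost = 7.68% × (1 − 26%) = 5.6832%.
Revolver drawn: weight = 2081/12139.3 = 0.1714; after-tax cost = 3% × (1 − 26%) = 2.2200%.
WACC = 0.4163 × 13.1000% + 0.0732 × 8.6000% + 0.1950 × 4.3438% + 0.1442 × 5.6832% + 0.1714 × 2.2200% = 8.1290%.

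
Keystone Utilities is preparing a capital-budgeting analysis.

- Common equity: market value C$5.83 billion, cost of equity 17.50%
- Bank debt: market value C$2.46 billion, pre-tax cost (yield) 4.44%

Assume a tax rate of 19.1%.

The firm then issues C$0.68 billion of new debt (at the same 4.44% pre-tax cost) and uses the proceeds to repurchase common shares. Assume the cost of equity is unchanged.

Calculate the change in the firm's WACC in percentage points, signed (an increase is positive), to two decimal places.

Current WACC:
Total capital V = 5.83 + 2.46 = 8.29.
Equity: weight = 5.83/8.29 = 0.7033; cost = 17.5%.
Bank debt: weight = 2.46/8.29 = 0.2967; after-tax cost = 4.44% × (1 − 19.1%) = 3.5920%.
WACC = 0.7033 × 17.5000% + 0.2967 × 3.5920% = 13.3729%.
After the change:
Total capital V = 5.15 + 3.14 = 8.29.
Equity: weight = 5.15/8.29 = 0.6212; cost = 17.5%.
Bank debt: weight = 3.14/8.29 = 0.3788; after-tax cost = 4.44% × (1 − 19.1%) = 3.5920%.
WACC = 0.6212 × 17.5000% + 0.3788 × 3.5920% = 12.2321%.
Change in WACC = 12.2321% − 13.3729% = -1.1408 pp.

-1.14 pp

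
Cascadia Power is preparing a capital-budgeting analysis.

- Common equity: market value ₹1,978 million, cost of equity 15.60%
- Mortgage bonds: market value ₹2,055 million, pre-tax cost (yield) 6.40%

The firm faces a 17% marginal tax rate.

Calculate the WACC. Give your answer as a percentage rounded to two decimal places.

10.36%

Total capital V = 1978 + 2055 = 4033.
Equity: weight = 1978/4033 = 0.4905; cost = 15.6%.
Mortgage bonds: weight = 2055/4033 = 0.5095; after-tax cost = 6.4% × (1 − 17%) = 5.3120%.
WACC = 0.4905 × 15.6000% + 0.5095 × 5.3120% = 10.3578%.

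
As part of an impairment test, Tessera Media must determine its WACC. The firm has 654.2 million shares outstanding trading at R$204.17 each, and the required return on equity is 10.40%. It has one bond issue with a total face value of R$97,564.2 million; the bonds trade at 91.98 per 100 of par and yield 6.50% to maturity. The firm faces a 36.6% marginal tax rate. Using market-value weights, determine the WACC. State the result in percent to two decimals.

7.88%

Market value of equity E = 204.17 × 654.2m = 133568.014m. Market value of debt D = 97564.2m × 91.98/100 = 89739.55116m.
Total capital V = 133568.014 + 89739.55116 = 223307.56516.
Equity: weight = 133568.014/223307.56516 = 0.5981; cost = 10.4%.
Bonds outstanding: weight = 89739.55116/223307.56516 = 0.4019; after-tax cost = 6.5% × (1 − 36.6%) = 4.1210%.
WACC = 0.5981 × 10.4000% + 0.4019 × 4.1210% = 7.8767%.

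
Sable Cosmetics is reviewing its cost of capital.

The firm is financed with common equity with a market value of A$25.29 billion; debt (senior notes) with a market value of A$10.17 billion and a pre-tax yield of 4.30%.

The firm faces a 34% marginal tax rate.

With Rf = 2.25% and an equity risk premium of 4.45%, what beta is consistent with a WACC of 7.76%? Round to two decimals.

1.68

Total capital V = 25.29 + 10.17 = 35.46.
Equity weight = 25.29/35.46 = 0.7132.
Senior notes weight = 10.17/35.46 = 0.2868.
Debt contribution = 0.2868 × 4.3% × (1 − 34%) = 0.8139%.
Required equity contribution = 7.76% − 0.8139% = 6.9461%  ⇒  Re = 9.7393%.
CAPM: 9.7393% = 2.25% + β × 4.45%  ⇒  β = 1.6830.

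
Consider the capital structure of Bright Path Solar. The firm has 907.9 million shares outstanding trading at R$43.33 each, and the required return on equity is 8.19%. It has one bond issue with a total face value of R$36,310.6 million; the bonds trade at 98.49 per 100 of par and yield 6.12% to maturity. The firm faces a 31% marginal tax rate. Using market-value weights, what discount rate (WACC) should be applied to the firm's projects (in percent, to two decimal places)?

6.30%

Market value of equity E = 43.33 × 907.9m = 39339.307m. Market value of debt D = 36310.6m × 98.49/100 = 35762.30994m.
Total capital V = 39339.307 + 35762.30994 = 75101.61694.
Equity: weight = 39339.307/75101.61694 = 0.5238; cost = 8.19%.
Bonds outstanding: weight = 35762.30994/75101.61694 = 0.4762; after-tax cost = 6.12% × (1 − 31%) = 4.2228%.
WACC = 0.5238 × 8.1900% + 0.4762 × 4.2228% = 6.3009%.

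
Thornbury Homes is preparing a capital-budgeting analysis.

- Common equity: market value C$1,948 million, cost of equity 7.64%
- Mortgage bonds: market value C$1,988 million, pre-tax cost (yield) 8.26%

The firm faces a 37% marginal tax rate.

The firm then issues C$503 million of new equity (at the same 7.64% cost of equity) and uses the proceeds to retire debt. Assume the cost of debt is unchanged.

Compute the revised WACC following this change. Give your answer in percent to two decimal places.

6.72%

After the change:
Total capital V = 2451 + 1485 = 3936.
Equity: weight = 2451/3936 = 0.6227; cost = 7.64%.
Mortgage bonds: weight = 1485/3936 = 0.3773; after-tax cost = 8.26% × (1 − 37%) = 5.2038%.
WACC = 0.6227 × 7.6400% + 0.3773 × 5.2038% = 6.7209%.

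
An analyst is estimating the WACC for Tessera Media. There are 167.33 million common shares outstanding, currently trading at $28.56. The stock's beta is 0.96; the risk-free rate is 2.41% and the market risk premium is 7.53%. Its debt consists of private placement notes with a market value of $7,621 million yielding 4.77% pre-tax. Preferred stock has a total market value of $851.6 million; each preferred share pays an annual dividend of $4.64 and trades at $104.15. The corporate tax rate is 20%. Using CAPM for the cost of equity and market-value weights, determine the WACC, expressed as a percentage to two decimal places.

Cost of equity via CAPM: Re = 2.41% + 0.96 × 7.53% = 9.6388%.
Cost of preferred: Rp = 4.64 / 104.15 = 4.4551%.
Market value of equity E = 28.56 × 167.33m = 4778.9448m.
Total capital V = 4778.9448 + 851.6 + 7621 = 13251.5448.
Equity: weight = 4778.9448/13251.5448 = 0.3606; cost = 9.6388%.
Preferred: weight = 851.6/13251.5448 = 0.0643; cost = 4.4551%.
Private placement notes: weight = 7621/13251.5448 = 0.5751; after-tax cost = 4.77% × (1 − 20%) = 3.8160%.
WACC = 0.3606 × 9.6388% + 0.0643 × 4.4551% + 0.5751 × 3.8160% = 5.9570%.

5.96%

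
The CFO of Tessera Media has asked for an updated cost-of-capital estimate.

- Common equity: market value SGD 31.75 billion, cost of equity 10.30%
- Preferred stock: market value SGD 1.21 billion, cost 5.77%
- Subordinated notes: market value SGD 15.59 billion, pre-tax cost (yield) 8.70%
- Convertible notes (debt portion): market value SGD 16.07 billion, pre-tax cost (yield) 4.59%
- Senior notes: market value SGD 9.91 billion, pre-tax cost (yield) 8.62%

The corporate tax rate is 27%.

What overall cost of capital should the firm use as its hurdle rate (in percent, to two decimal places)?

7.37%

Total capital V = 31.75 + 1.21 + 15.59 + 16.07 + 9.91 = 74.53.
Equity: weight = 31.75/74.53 = 0.4260; cost = 10.3%.
Preferred: weight = 1.21/74.53 = 0.0162; cost = 5.77%.
Subordinated notes: weight = 15.59/74.53 = 0.2092; after-tax cost = 8.7% × (1 − 27%) = 6.3510%.
Convertible notes (debt portion): weight = 16.07/74.53 = 0.2156; after-tax cost = 4.59% × (1 − 27%) = 3.3507%.
Senior notes: weight = 9.91/74.53 = 0.1330; after-tax cost = 8.62% × (1 − 27%) = 6.2926%.
WACC = 0.4260 × 10.3000% + 0.0162 × 5.7700% + 0.2092 × 6.3510% + 0.2156 × 3.3507% + 0.1330 × 6.2926% = 7.3692%.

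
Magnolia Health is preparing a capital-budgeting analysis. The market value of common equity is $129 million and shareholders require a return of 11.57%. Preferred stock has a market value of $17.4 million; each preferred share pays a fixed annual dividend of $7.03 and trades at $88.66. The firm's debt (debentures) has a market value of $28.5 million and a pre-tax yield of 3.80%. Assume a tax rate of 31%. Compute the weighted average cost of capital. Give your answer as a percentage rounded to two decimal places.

9.75%

Cost of preferred: Rp = 7.03 / 88.66 = 7.9292%.
Total capital V = 129 + 17.4 + 28.5 = 174.9.
Equity: weight = 129/174.9 = 0.7376; cost = 11.57%.
Preferred: weight = 17.4/174.9 = 0.0995; cost = 7.9292%.
Debentures: weight = 28.5/174.9 = 0.1630; after-tax cost = 3.8% × (1 − 31%) = 2.6220%.
WACC = 0.7376 × 11.5700% + 0.0995 × 7.9292% + 0.1630 × 2.6220% = 9.7497%.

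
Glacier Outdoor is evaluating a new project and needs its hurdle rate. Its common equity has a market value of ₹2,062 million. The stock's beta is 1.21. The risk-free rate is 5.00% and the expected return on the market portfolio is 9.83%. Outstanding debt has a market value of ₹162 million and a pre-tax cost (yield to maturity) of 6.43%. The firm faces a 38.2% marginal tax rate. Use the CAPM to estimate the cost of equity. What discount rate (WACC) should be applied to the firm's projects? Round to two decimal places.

10.34%

Market risk premium = 9.83% − 5.0% = 4.83%.
Cost of equity via CAPM: Re = 5.0% + 1.21 × 4.83% = 10.8443%.
Total capital V = 2062 + 162 = 2224.
Equity: weight = 2062/2224 = 0.9272; cost = 10.8443%.
Debt: weight = 162/2224 = 0.0728; after-tax cost = 6.43% × (1 − 38.2%) = 3.9737%.
WACC = 0.9272 × 10.8443% + 0.0728 × 3.9737% = 10.3438%.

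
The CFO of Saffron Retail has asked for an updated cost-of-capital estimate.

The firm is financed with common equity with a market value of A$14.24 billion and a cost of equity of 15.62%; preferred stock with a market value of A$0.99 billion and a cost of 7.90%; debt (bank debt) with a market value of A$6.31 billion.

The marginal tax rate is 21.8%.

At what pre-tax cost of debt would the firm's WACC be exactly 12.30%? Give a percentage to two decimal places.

7.03%

Total capital V = 14.24 + 0.99 + 6.31 = 21.54.
Equity weight = 14.24/21.54 = 0.6611.
Preferred weight = 0.99/21.54 = 0.0460.
Bank debt weight = 6.31/21.54 = 0.2929.
Equity contribution = 0.6611 × 15.62% = 10.3263%.
Preferred contribution = 0.0460 × 7.9% = 0.3631%.
Remaining for debt = 12.3% − 10.6894% = 1.6106%.
Rd × (1 − 21.8%) × 0.2929 = 1.6106%  ⇒  Rd = 7.0307%.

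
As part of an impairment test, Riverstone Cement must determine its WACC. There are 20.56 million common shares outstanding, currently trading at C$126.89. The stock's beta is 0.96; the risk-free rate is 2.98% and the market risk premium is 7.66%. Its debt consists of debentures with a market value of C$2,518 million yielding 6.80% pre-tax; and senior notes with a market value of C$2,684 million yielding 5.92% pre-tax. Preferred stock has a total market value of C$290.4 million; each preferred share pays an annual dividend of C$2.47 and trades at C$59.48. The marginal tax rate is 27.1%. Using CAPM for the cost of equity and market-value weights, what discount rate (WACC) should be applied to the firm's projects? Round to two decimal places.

Cost of equity via CAPM: Re = 2.98% + 0.96 × 7.66% = 10.3336%.
Cost of preferred: Rp = 2.47 / 59.48 = 4.1527%.
Market value of equity E = 126.89 × 20.56m = 2608.8584m.
Total capital V = 2608.8584 + 290.4 + 2518 + 2684 = 8101.2584.
Equity: weight = 2608.8584/8101.2584 = 0.3220; cost = 10.3336%.
Preferred: weight = 290.4/8101.2584 = 0.0358; cost = 4.1527%.
Debentures: weight = 2518/8101.2584 = 0.3108; after-tax cost = 6.8% × (1 − 27.1%) = 4.9572%.
Senior notes: weight = 2684/8101.2584 = 0.3313; after-tax cost = 5.92% × (1 − 27.1%) = 4.3157%.
WACC = 0.3220 × 10.3336% + 0.0358 × 4.1527% + 0.3108 × 4.9572% + 0.3313 × 4.3157% = 6.4472%.

6.45%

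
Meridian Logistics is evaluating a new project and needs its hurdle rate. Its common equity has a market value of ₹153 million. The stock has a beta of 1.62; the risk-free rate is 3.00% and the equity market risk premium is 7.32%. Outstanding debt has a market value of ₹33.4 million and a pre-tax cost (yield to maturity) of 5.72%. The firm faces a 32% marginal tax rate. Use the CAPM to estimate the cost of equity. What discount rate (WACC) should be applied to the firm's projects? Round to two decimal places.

Cost of equity via CAPM: Re = 3.0% + 1.62 × 7.32% = 14.8584%.
Total capital V = 153 + 33.4 = 186.4.
Equity: weight = 153/186.4 = 0.8208; cost = 14.8584%.
Debt: weight = 33.4/186.4 = 0.1792; after-tax cost = 5.72% × (1 − 32%) = 3.8896%.
WACC = 0.8208 × 14.8584% + 0.1792 × 3.8896% = 12.8930%.

12.89%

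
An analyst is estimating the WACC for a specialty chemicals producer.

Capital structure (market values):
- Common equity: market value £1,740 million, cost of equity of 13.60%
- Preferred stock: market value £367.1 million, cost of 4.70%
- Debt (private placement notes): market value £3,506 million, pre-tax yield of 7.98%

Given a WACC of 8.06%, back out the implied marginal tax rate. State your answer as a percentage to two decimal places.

29.04%

Total capital V = 1740 + 367.1 + 3506 = 5613.1.
Equity weight = 1740/5613.1 = 0.3100.
Preferred weight = 367.1/5613.1 = 0.0654.
Private placement notes weight = 3506/5613.1 = 0.6246.
Equity contribution = 0.3100 × 13.6% = 4.2159%.
Preferred contribution = 0.0654 × 4.7% = 0.3074%.
Debt contribution must be 8.06% − 4.5232% = 3.5368%.
0.6246 × 7.98% × (1 − T) = 3.5368%  ⇒  (1 − T) = 0.7096.
T = 29.0432%.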